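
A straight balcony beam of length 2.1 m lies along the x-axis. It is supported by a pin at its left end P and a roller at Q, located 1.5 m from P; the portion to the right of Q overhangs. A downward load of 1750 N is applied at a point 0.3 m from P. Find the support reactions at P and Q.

P_x = 0, P_y = 1400 N, Q_y = 350.0 N

Taking moments about P: Q_y·1.5 − 1750·0.3 = 0 → Q_y = 525/1.5 = 350.0 N.
ΣF_y = 0: P_y + 350 − 1750 = 0 → P_y = 1400 N.
ΣF_x = 0: no horizontal applied forces, so P_x = 0.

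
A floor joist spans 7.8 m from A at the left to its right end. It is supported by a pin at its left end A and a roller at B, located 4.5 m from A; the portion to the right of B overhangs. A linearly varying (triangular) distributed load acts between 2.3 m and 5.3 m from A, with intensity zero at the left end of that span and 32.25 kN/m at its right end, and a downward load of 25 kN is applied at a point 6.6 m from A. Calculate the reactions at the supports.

Resultant of the triangular load: ½ × 32.25 × 3 = 48.375 kN, acting at 4.3 m from A (one-third of the span from the peak).
ΣM about A: B_y·4.5 − (½·32.25·3)·4.3 − 25·6.6 = 0 → B_y = 373.0125/4.5 = 82.8917 ≈ 82.89 kN.
ΣF_y = 0: A_y + 82.8917 − ½·32.25·3 − 25 = 0 → A_y = -9.517 kN.
ΣF_x = 0: no horizontal applied forces, so A_x = 0.

A_x = 0, A_y = -9.517 kN, B_y = 82.89 kN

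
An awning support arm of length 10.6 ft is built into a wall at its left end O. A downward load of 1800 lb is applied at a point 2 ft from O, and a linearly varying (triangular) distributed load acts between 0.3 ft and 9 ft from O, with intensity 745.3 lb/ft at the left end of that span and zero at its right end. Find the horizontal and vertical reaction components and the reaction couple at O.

O_x = 0, O_y = 5042 lb, M_O = 13970 lb·ft

Resultant of the triangular load: ½ × 745.3 × 8.7 = 3242.055 lb, acting at 3.2 ft from O (one-third of the span from the peak).
ΣF_x = 0: O_x = 0.
ΣF_y = 0: O_y − 1800 − ½·745.3·8.7 = 0 → O_y = 5042 lb.
ΣM about O: M_O − 1800·2 − (½·745.3·8.7)·3.2 = 0 → M_O = 13970 lb·ft.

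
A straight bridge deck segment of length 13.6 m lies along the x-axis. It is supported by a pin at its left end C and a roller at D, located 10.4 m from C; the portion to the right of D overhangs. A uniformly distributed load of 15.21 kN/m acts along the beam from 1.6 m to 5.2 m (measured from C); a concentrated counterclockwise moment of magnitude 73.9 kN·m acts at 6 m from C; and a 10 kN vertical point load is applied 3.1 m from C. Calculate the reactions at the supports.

Resultant of the distributed load: 15.21 × 3.6 = 54.756 kN at 3.4 m from C.
Moments about C: D_y·10.4 − (15.21·3.6)·3.4 + 73.9 − 10·3.1 = 0 → D_y = 143.2704/10.4 = 13.776 ≈ 13.78 kN.
ΣF_y = 0: C_y + 13.776 − 15.21·3.6 − 10 = 0 → C_y = 50.98 kN.
ΣF_x = 0: no horizontal applied forces, so C_x = 0.

C_x = 0, C_y = 50.98 kN, D_y = 13.78 kN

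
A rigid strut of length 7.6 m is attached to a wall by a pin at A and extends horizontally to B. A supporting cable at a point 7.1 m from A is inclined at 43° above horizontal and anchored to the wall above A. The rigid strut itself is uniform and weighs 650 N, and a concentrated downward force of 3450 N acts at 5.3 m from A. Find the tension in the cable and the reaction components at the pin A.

ΣM about A: T·sin43°·7.1 − 650·3.8 − 3450·5.3 = 0 → T = 20755/(7.1·0.681998) = 4286.29 ≈ 4286 N.
ΣF_x = 0: A_x − T·cos43° = 0 → A_x = 4286.29 × 0.731354 = 3135 N.
ΣF_y = 0: A_y + T·sin43° − 650 − 3450 = 0 → A_y = 4100 − 4286.29 × 0.681998 = 1177 N.

T = 4286 N, A_x = 3135 N, A_y = 1177 N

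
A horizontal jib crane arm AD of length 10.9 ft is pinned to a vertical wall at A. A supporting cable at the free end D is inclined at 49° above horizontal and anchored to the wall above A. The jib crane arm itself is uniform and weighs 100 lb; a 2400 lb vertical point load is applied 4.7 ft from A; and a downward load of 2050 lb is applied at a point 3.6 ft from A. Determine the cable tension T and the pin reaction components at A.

ΣM about A: T·sin49°·10.9 − 100·5.45 − 2400·4.7 − 2050·3.6 = 0 → T = 19205/(10.9·0.75471) = 2334.57 ≈ 2335 lb.
ΣF_x = 0: A_x − T·cos49° = 0 → A_x = 2334.57 × 0.656059 = 1532 lb.
ΣF_y = 0: A_y + T·sin49° − 100 − 2400 − 2050 = 0 → A_y = 4550 − 2334.57 × 0.75471 = 2788 lb.

T = 2335 lb, A_x = 1532 lb, A_y = 2788 lb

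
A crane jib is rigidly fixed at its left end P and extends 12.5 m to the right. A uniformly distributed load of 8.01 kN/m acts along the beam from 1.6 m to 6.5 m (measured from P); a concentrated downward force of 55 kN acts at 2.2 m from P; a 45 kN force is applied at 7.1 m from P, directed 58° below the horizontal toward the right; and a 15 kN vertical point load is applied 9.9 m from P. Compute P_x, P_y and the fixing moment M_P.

P_x = -23.85 kN, P_y = 147.4 kN, M_P = 699.4 kN·m

Resultant of the distributed load: 8.01 × 4.9 = 39.249 kN at 4.05 m from P.
ΣF_x = 0: P_x + 45·cos58° = 0 → P_x = -23.85 kN.
ΣF_y = 0: P_y − 8.01·4.9 − 55 − 45·sin58° − 15 = 0 → P_y = 147.4 kN.
ΣM about P: M_P − (8.01·4.9)·4.05 − 55·2.2 − 45·sin58°·7.1 − 15·9.9 = 0 → M_P = 699.4 kN·m.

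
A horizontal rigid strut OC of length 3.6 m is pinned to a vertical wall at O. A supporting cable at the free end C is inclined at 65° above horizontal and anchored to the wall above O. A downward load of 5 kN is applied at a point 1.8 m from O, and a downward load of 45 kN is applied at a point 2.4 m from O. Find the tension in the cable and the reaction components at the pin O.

T = 35.86 kN, O_x = 15.15 kN, O_y = 17.50 kN

ΣM about O: T·sin65°·3.6 − 5·1.8 − 45·2.4 = 0 → T = 117/(3.6·0.906308) = 35.8598 ≈ 35.86 kN.
ΣF_x = 0: O_x − T·cos65° = 0 → O_x = 35.8598 × 0.422618 = 15.15 kN.
ΣF_y = 0: O_y + T·sin65° − 5 − 45 = 0 → O_y = 50 − 35.8598 × 0.906308 = 17.50 kN.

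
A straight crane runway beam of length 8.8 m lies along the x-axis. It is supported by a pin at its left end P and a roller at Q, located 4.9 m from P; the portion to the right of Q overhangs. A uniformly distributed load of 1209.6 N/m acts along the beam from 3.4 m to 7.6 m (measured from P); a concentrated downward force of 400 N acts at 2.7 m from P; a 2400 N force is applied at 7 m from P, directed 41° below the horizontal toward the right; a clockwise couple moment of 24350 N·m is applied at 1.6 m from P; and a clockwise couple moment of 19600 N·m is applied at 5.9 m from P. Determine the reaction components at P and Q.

Resultant of the distributed load: 1209.6 × 4.2 = 5080.32 N at 5.5 m from P.
ΣM about P: Q_y·4.9 − (1209.6·4.2)·5.5 − 400·2.7 − 2400·sin41°·7 − 24350 − 19600 = 0 → Q_y = 83993.6/4.9 = 17141.6 ≈ 17140 N.
ΣF_y = 0: P_y + 17141.6 − 1209.6·4.2 − 400 − 2400·sin41° = 0 → P_y = -10090 N.
ΣF_x = 0: P_x + 2400·cos41° = 0 → P_x = -1811 N.

P_x = -1811 N, P_y = -10090 N, Q_y = 17140 N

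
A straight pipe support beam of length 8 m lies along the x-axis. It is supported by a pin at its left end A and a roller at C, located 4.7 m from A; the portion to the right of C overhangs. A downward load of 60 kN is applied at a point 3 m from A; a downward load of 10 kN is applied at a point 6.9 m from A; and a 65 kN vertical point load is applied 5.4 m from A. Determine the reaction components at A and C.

Moments about A: C_y·4.7 − 60·3 − 10·6.9 − 65·5.4 = 0 → C_y = 600/4.7 = 127.66 ≈ 127.7 kN.
ΣF_y = 0: A_y + 127.66 − 60 − 10 − 65 = 0 → A_y = 7.340 kN.
ΣF_x = 0: no horizontal applied forces, so A_x = 0.

A_x = 0, A_y = 7.340 kN, C_y = 127.7 kN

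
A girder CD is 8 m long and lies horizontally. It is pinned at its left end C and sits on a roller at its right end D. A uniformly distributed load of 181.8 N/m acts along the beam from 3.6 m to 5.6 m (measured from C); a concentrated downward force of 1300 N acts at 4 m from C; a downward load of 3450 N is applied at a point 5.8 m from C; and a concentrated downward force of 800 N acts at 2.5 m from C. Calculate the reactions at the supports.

C_x = 0, C_y = 2303 N, D_y = 3610 N

Resultant of the distributed load: 181.8 × 2 = 363.6 N at 4.6 m from C.
ΣM about C: D_y·8 − (181.8·2)·4.6 − 1300·4 − 3450·5.8 − 800·2.5 = 0 → D_y = 28882.56/8 = 3610.32 ≈ 3610 N.
ΣF_y = 0: C_y + 3610.32 − 181.8·2 − 1300 − 3450 − 800 = 0 → C_y = 2303 N.
ΣF_x = 0: no horizontal applied forces, so C_x = 0.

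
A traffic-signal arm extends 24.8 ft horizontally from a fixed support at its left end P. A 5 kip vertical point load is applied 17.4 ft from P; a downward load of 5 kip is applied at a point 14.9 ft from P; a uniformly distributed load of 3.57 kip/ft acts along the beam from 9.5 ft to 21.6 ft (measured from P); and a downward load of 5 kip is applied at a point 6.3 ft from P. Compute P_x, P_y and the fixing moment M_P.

P_x = 0, P_y = 58.20 kip, M_P = 864.7 kip·ft

Resultant of the distributed load: 3.57 × 12.1 = 43.197 kip at 15.55 ft from P.
ΣF_x = 0: P_x = 0.
ΣF_y = 0: P_y − 5 − 5 − 3.57·12.1 − 5 = 0 → P_y = 58.20 kip.
ΣM about P: M_P − 5·17.4 − 5·14.9 − (3.57·12.1)·15.55 − 5·6.3 = 0 → M_P = 864.7 kip·ft.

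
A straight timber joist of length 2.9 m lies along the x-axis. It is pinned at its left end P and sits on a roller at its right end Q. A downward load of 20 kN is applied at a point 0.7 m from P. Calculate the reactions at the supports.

P_x = 0, P_y = 15.17 kN, Q_y = 4.828 kN

Taking moments about P: Q_y·2.9 − 20·0.7 = 0 → Q_y = 14/2.9 = 4.82759 ≈ 4.828 kN.
ΣF_y = 0: P_y + 4.82759 − 20 = 0 → P_y = 15.17 kN.
ΣF_x = 0: no horizontal applied forces, so P_x = 0.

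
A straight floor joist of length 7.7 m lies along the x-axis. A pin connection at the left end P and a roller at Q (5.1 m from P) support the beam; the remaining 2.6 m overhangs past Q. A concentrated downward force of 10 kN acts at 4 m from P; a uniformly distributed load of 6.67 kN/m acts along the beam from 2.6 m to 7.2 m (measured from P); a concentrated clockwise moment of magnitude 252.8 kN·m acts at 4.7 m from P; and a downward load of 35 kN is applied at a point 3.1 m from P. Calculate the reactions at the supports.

P_x = 0, P_y = -32.48 kN, Q_y = 108.2 kN

Resultant of the distributed load: 6.67 × 4.6 = 30.682 kN at 4.9 m from P.
Taking moments about P: Q_y·5.1 − 10·4 − (6.67·4.6)·4.9 − 252.8 − 35·3.1 = 0 → Q_y = 551.6418/5.1 = 108.165 ≈ 108.2 kN.
ΣF_y = 0: P_y + 108.165 − 10 − 6.67·4.6 − 35 = 0 → P_y = -32.48 kN.
ΣF_x = 0: no horizontal applied forces, so P_x = 0.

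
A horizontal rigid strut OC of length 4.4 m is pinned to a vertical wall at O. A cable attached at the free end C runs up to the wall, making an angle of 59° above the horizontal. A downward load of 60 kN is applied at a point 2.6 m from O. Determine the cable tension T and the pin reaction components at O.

ΣM about O: T·sin59°·4.4 − 60·2.6 = 0 → T = 156/(4.4·0.857167) = 41.3625 ≈ 41.36 kN.
ΣF_x = 0: O_x − T·cos59° = 0 → O_x = 41.3625 × 0.515038 = 21.30 kN.
ΣF_y = 0: O_y + T·sin59° − 60 = 0 → O_y = 60 − 41.3625 × 0.857167 = 24.55 kN.

T = 41.36 kN, O_x = 21.30 kN, O_y = 24.55 kN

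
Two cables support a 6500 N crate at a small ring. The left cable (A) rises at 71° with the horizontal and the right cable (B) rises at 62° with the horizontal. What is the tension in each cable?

T_A = 4172 N, T_B = 2894 N

ΣF_x = 0: −T_A·cos71° + T_B·cos62° = 0 → T_B = 0.693478·T_A.
ΣF_y = 0: T_A·sin71° + T_B·sin62° = 6500.
Substitute: T_A·(0.945519 + 0.693478·0.882948) = 6500 → T_A = 4172.49 ≈ 4172 N.
Then T_B = 0.693478 × 4172.49 = 2894 N.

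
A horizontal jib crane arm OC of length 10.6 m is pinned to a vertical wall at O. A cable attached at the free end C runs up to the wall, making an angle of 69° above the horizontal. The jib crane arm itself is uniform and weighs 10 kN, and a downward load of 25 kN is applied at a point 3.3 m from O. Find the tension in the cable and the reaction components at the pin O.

ΣM about O: T·sin69°·10.6 − 10·5.3 − 25·3.3 = 0 → T = 135.5/(10.6·0.93358) = 13.6925 ≈ 13.69 kN.
ΣF_x = 0: O_x − T·cos69° = 0 → O_x = 13.6925 × 0.358368 = 4.907 kN.
ΣF_y = 0: O_y + T·sin69° − 10 − 25 = 0 → O_y = 35 − 13.6925 × 0.93358 = 22.22 kN.

T = 13.69 kN, O_x = 4.907 kN, O_y = 22.22 kN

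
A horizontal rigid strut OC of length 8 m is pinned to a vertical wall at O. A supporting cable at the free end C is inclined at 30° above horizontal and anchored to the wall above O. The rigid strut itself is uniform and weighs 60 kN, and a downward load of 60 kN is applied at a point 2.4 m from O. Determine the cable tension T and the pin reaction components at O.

ΣM about O: T·sin30°·8 − 60·4 − 60·2.4 = 0 → T = 384/(8·0.5) = 96.00 kN.
ΣF_x = 0: O_x − T·cos30° = 0 → O_x = 96 × 0.866025 = 83.14 kN.
ΣF_y = 0: O_y + T·sin30° − 60 − 60 = 0 → O_y = 120 − 96 × 0.5 = 72.00 kN.

T = 96.00 kN, O_x = 83.14 kN, O_y = 72.00 kN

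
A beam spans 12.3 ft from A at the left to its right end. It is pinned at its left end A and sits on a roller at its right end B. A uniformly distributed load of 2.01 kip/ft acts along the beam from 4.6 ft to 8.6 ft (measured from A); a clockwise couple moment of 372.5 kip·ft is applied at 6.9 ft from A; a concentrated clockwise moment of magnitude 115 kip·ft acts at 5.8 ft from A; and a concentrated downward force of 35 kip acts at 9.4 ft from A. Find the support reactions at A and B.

Resultant of the distributed load: 2.01 × 4 = 8.04 kip at 6.6 ft from A.
Taking moments about A: B_y·12.3 − (2.01·4)·6.6 − 372.5 − 115 − 35·9.4 = 0 → B_y = 869.564/12.3 = 70.6963 ≈ 70.70 kip.
ΣF_y = 0: A_y + 70.6963 − 2.01·4 − 35 = 0 → A_y = -27.66 kip.
ΣF_x = 0: no horizontal applied forces, so A_x = 0.

A_x = 0, A_y = -27.66 kip, B_y = 70.70 kip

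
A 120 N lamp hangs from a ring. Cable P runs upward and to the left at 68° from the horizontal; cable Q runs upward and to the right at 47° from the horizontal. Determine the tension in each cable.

T_P = 90.30 N, T_Q = 49.60 N

ΣF_x = 0: −T_P·cos68° + T_Q·cos47° = 0 → T_Q = 0.549278·T_P.
ΣF_y = 0: T_P·sin68° + T_Q·sin47° = 120.
Substitute: T_P·(0.927184 + 0.549278·0.731354) = 120 → T_P = 90.3002 ≈ 90.30 N.
Then T_Q = 0.549278 × 90.3002 = 49.60 N.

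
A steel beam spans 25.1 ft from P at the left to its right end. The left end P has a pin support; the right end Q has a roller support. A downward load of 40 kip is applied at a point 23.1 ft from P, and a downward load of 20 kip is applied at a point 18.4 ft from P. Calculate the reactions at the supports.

Moments about P: Q_y·25.1 − 40·23.1 − 20·18.4 = 0 → Q_y = 1292/25.1 = 51.4741 ≈ 51.47 kip.
ΣF_y = 0: P_y + 51.4741 − 40 − 20 = 0 → P_y = 8.526 kip.
ΣF_x = 0: no horizontal applied forces, so P_x = 0.

P_x = 0, P_y = 8.526 kip, Q_y = 51.47 kip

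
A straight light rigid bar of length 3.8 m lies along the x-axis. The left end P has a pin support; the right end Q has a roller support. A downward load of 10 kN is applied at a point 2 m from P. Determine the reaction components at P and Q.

P_x = 0, P_y = 4.737 kN, Q_y = 5.263 kN

ΣM about P: Q_y·3.8 − 10·2 = 0 → Q_y = 20/3.8 = 5.26316 ≈ 5.263 kN.
ΣF_y = 0: P_y + 5.26316 − 10 = 0 → P_y = 4.737 kN.
ΣF_x = 0: no horizontal applied forces, so P_x = 0.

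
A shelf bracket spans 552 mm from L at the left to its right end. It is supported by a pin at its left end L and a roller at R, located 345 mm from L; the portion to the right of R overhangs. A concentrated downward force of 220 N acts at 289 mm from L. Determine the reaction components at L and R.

L_x = 0, L_y = 35.71 N, R_y = 184.3 N

Moments about L: R_y·345 − 220·289 = 0 → R_y = 63580/345 = 184.29 ≈ 184.3 N.
ΣF_y = 0: L_y + 184.29 − 220 = 0 → L_y = 35.71 N.
ΣF_x = 0: no horizontal applied forces, so L_x = 0.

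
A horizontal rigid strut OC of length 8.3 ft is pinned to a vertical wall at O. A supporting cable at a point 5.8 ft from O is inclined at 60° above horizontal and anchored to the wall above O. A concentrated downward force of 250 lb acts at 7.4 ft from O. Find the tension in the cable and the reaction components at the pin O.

T = 368.3 lb, O_x = 184.2 lb, O_y = -68.97 lb

ΣM about O: T·sin60°·5.8 − 250·7.4 = 0 → T = 1850/(5.8·0.866025) = 368.31 ≈ 368.3 lb.
ΣF_x = 0: O_x − T·cos60° = 0 → O_x = 368.31 × 0.5 = 184.2 lb.
ΣF_y = 0: O_y + T·sin60° − 250 = 0 → O_y = 250 − 368.31 × 0.866025 = -68.97 lb.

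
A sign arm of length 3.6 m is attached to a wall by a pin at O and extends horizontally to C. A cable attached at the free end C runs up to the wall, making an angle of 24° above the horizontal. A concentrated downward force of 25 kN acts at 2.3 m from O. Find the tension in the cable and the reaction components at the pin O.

ΣM about O: T·sin24°·3.6 − 25·2.3 = 0 → T = 57.5/(3.6·0.406737) = 39.2692 ≈ 39.27 kN.
ΣF_x = 0: O_x − T·cos24° = 0 → O_x = 39.2692 × 0.913545 = 35.87 kN.
ΣF_y = 0: O_y + T·sin24° − 25 = 0 → O_y = 25 − 39.2692 × 0.406737 = 9.028 kN.

T = 39.27 kN, O_x = 35.87 kN, O_y = 9.028 kN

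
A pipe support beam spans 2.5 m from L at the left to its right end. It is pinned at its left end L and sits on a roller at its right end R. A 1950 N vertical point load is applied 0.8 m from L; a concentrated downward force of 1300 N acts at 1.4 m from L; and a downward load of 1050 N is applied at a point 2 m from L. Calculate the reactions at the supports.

L_x = 0, L_y = 2108 N, R_y = 2192 N

Moments about L: R_y·2.5 − 1950·0.8 − 1300·1.4 − 1050·2 = 0 → R_y = 5480/2.5 = 2192 N.
ΣF_y = 0: L_y + 2192 − 1950 − 1300 − 1050 = 0 → L_y = 2108 N.
ΣF_x = 0: no horizontal applied forces, so L_x = 0.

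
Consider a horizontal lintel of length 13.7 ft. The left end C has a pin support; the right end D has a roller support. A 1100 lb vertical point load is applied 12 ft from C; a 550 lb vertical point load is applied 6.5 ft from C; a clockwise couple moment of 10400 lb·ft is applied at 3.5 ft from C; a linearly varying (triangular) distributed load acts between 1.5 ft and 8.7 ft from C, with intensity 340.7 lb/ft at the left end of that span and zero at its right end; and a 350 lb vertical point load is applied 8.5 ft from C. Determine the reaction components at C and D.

C_x = 0, C_y = 676.6 lb, D_y = 2550 lb

Resultant of the triangular load: ½ × 340.7 × 7.2 = 1226.52 lb, acting at 3.9 ft from C (one-third of the span from the peak).
Taking moments about C: D_y·13.7 − 1100·12 − 550·6.5 − 10400 − (½·340.7·7.2)·3.9 − 350·8.5 = 0 → D_y = 34933.428/13.7 = 2549.89 ≈ 2550 lb.
ΣF_y = 0: C_y + 2549.89 − 1100 − 550 − ½·340.7·7.2 − 350 = 0 → C_y = 676.6 lb.
ΣF_x = 0: no horizontal applied forces, so C_x = 0.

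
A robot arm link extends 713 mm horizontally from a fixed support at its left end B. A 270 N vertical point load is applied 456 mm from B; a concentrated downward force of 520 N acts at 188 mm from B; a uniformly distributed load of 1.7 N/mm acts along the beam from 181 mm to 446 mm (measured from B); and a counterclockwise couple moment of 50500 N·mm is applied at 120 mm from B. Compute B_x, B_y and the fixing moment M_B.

B_x = 0, B_y = 1240 N, M_B = 311600 N·mm

Resultant of the distributed load: 1.7 × 265 = 450.5 N at 313.5 mm from B.
ΣF_x = 0: B_x = 0.
ΣF_y = 0: B_y − 270 − 520 − 1.7·265 = 0 → B_y = 1240 N.
ΣM about B: M_B − 270·456 − 520·188 − (1.7·265)·313.5 + 50500 = 0 → M_B = 311600 N·mm.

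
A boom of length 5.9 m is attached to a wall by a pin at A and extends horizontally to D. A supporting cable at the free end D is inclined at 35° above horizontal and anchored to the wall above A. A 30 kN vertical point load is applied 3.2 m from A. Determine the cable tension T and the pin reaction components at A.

T = 28.37 kN, A_x = 23.24 kN, A_y = 13.73 kN

ΣM about A: T·sin35°·5.9 − 30·3.2 = 0 → T = 96/(5.9·0.573576) = 28.368 ≈ 28.37 kN.
ΣF_x = 0: A_x − T·cos35° = 0 → A_x = 28.368 × 0.819152 = 23.24 kN.
ΣF_y = 0: A_y + T·sin35° − 30 = 0 → A_y = 30 − 28.368 × 0.573576 = 13.73 kN.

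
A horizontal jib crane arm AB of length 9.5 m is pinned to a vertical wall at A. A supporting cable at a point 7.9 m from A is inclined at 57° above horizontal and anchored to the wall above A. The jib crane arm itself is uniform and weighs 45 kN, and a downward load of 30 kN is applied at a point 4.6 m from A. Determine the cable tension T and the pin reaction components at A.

ΣM about A: T·sin57°·7.9 − 45·4.75 − 30·4.6 = 0 → T = 351.75/(7.9·0.838671) = 53.0903 ≈ 53.09 kN.
ΣF_x = 0: A_x − T·cos57° = 0 → A_x = 53.0903 × 0.544639 = 28.92 kN.
ΣF_y = 0: A_y + T·sin57° − 45 − 30 = 0 → A_y = 75 − 53.0903 × 0.838671 = 30.47 kN.

T = 53.09 kN, A_x = 28.92 kN, A_y = 30.47 kN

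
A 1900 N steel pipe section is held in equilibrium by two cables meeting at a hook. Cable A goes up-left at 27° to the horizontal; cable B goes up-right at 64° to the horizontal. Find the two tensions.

T_A = 833.0 N, T_B = 1693 N

ΣF_x = 0: −T_A·cos27° + T_B·cos64° = 0 → T_B = 2.03254·T_A.
ΣF_y = 0: T_A·sin27° + T_B·sin64° = 1900.
Substitute: T_A·(0.45399 + 2.03254·0.898794) = 1900 → T_A = 833.032 ≈ 833.0 N.
Then T_B = 2.03254 × 833.032 = 1693 N.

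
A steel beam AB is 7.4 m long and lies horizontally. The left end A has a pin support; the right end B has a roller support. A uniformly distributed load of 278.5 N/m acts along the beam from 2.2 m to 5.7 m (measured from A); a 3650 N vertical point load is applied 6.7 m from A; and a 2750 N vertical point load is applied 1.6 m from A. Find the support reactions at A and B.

Resultant of the distributed load: 278.5 × 3.5 = 974.75 N at 3.95 m from A.
Taking moments about A: B_y·7.4 − (278.5·3.5)·3.95 − 3650·6.7 − 2750·1.6 = 0 → B_y = 32705.2625/7.4 = 4419.63 ≈ 4420 N.
ΣF_y = 0: A_y + 4419.63 − 278.5·3.5 − 3650 − 2750 = 0 → A_y = 2955 N.
ΣF_x = 0: no horizontal applied forces, so A_x = 0.

A_x = 0, A_y = 2955 N, B_y = 4420 N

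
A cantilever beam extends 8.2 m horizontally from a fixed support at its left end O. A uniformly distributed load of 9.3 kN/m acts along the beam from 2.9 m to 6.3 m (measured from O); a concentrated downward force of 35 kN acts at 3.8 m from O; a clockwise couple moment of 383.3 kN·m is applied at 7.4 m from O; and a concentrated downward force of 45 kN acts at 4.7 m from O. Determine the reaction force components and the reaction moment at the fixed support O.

O_x = 0, O_y = 111.6 kN, M_O = 873.3 kN·m

Resultant of the distributed load: 9.3 × 3.4 = 31.62 kN at 4.6 m from O.
ΣF_x = 0: O_x = 0.
ΣF_y = 0: O_y − 9.3·3.4 − 35 − 45 = 0 → O_y = 111.6 kN.
ΣM about O: M_O − (9.3·3.4)·4.6 − 35·3.8 − 383.3 − 45·4.7 = 0 → M_O = 873.3 kN·m.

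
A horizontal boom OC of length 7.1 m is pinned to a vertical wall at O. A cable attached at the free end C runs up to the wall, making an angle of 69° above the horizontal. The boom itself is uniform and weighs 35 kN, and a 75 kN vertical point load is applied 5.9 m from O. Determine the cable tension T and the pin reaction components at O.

ΣM about O: T·sin69°·7.1 − 35·3.55 − 75·5.9 = 0 → T = 566.75/(7.1·0.93358) = 85.5031 ≈ 85.50 kN.
ΣF_x = 0: O_x − T·cos69° = 0 → O_x = 85.5031 × 0.358368 = 30.64 kN.
ΣF_y = 0: O_y + T·sin69° − 35 − 75 = 0 → O_y = 110 − 85.5031 × 0.93358 = 30.18 kN.

T = 85.50 kN, O_x = 30.64 kN, O_y = 30.18 kN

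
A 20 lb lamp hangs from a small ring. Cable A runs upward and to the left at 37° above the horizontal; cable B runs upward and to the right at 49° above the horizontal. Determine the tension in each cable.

T_A = 13.15 lb, T_B = 16.01 lb

ΣF_x = 0: −T_A·cos37° + T_B·cos49° = 0 → T_B = 1.21732·T_A.
ΣF_y = 0: T_A·sin37° + T_B·sin49° = 20.
Substitute: T_A·(0.601815 + 1.21732·0.75471) = 20 → T_A = 13.1532 ≈ 13.15 lb.
Then T_B = 1.21732 × 13.1532 = 16.01 lb.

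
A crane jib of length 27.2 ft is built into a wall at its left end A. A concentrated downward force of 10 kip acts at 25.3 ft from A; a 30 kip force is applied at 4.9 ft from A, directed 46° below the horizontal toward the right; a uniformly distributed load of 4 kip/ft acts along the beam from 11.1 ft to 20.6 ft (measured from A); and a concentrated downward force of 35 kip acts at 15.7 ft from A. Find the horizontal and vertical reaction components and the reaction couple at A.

A_x = -20.84 kip, A_y = 104.6 kip, M_A = 1511 kip·ft

Resultant of the distributed load: 4 × 9.5 = 38 kip at 15.85 ft from A.
ΣF_x = 0: A_x + 30·cos46° = 0 → A_x = -20.84 kip.
ΣF_y = 0: A_y − 10 − 30·sin46° − 4·9.5 − 35 = 0 → A_y = 104.6 kip.
ΣM about A: M_A − 10·25.3 − 30·sin46°·4.9 − (4·9.5)·15.85 − 35·15.7 = 0 → M_A = 1511 kip·ft.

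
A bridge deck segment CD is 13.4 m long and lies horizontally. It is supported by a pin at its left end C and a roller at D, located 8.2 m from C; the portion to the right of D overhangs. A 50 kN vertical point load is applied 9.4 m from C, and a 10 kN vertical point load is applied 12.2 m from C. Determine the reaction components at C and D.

C_x = 0, C_y = -12.20 kN, D_y = 72.20 kN

Taking moments about C: D_y·8.2 − 50·9.4 − 10·12.2 = 0 → D_y = 592/8.2 = 72.1951 ≈ 72.20 kN.
ΣF_y = 0: C_y + 72.1951 − 50 − 10 = 0 → C_y = -12.20 kN.
ΣF_x = 0: no horizontal applied forces, so C_x = 0.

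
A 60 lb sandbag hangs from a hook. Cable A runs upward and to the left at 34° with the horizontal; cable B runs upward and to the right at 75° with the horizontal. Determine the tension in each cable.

T_A = 16.42 lb, T_B = 52.61 lb

ΣF_x = 0: −T_A·cos34° + T_B·cos75° = 0 → T_B = 3.20316·T_A.
ΣF_y = 0: T_A·sin34° + T_B·sin75° = 60.
Substitute: T_A·(0.559193 + 3.20316·0.965926) = 60 → T_A = 16.4239 ≈ 16.42 lb.
Then T_B = 3.20316 × 16.4239 = 52.61 lb.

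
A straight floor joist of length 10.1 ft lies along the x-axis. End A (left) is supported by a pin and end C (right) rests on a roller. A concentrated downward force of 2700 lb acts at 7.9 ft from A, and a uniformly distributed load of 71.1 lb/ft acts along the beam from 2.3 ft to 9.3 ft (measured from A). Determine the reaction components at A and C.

A_x = 0, A_y = 800.0 lb, C_y = 2398 lb

Resultant of the distributed load: 71.1 × 7 = 497.7 lb at 5.8 ft from A.
Taking moments about A: C_y·10.1 − 2700·7.9 − (71.1·7)·5.8 = 0 → C_y = 24216.66/10.1 = 2397.69 ≈ 2398 lb.
ΣF_y = 0: A_y + 2397.69 − 2700 − 71.1·7 = 0 → A_y = 800.0 lb.
ΣF_x = 0: no horizontal applied forces, so A_x = 0.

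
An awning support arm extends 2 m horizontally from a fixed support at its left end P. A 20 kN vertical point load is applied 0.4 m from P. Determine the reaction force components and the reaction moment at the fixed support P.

ΣF_x = 0: P_x = 0.
ΣF_y = 0: P_y − 20 = 0 → P_y = 20.00 kN.
ΣM about P: M_P − 20·0.4 = 0 → M_P = 8.000 kN·m.

P_x = 0, P_y = 20.00 kN, M_P = 8.000 kN·m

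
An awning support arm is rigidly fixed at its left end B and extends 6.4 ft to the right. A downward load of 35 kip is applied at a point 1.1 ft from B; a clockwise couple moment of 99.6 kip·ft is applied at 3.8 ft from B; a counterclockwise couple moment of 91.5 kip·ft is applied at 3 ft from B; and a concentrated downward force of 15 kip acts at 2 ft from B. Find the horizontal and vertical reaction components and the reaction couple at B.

B_x = 0, B_y = 50.00 kip, M_B = 76.60 kip·ft

ΣF_x = 0: B_x = 0.
ΣF_y = 0: B_y − 35 − 15 = 0 → B_y = 50.00 kip.
ΣM about B: M_B − 35·1.1 − 99.6 + 91.5 − 15·2 = 0 → M_B = 76.60 kip·ft.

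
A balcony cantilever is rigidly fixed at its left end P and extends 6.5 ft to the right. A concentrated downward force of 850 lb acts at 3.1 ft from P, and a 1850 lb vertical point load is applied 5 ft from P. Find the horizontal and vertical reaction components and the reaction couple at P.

P_x = 0, P_y = 2700 lb, M_P = 11880 lb·ft

ΣF_x = 0: P_x = 0.
ΣF_y = 0: P_y − 850 − 1850 = 0 → P_y = 2700 lb.
ΣM about P: M_P − 850·3.1 − 1850·5 = 0 → M_P = 11880 lb·ft.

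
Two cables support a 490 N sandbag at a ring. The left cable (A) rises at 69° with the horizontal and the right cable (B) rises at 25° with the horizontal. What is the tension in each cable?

T_A = 445.2 N, T_B = 176.0 N

ΣF_x = 0: −T_A·cos69° + T_B·cos25° = 0 → T_B = 0.395415·T_A.
ΣF_y = 0: T_A·sin69° + T_B·sin25° = 490.
Substitute: T_A·(0.93358 + 0.395415·0.422618) = 490 → T_A = 445.176 ≈ 445.2 N.
Then T_B = 0.395415 × 445.176 = 176.0 N.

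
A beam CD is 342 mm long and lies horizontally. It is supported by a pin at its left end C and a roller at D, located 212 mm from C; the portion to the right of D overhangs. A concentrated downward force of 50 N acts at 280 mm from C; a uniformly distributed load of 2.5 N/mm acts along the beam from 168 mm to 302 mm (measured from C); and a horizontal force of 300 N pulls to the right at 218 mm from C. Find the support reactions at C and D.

Resultant of the distributed load: 2.5 × 134 = 335 N at 235 mm from C.
Taking moments about C: D_y·212 − 50·280 − (2.5·134)·235 = 0 → D_y = 92725/212 = 437.382 ≈ 437.4 N.
ΣF_y = 0: C_y + 437.382 − 50 − 2.5·134 = 0 → C_y = -52.38 N.
ΣF_x = 0: C_x + 300 = 0 → C_x = -300.0 N.

C_x = -300.0 N, C_y = -52.38 N, D_y = 437.4 N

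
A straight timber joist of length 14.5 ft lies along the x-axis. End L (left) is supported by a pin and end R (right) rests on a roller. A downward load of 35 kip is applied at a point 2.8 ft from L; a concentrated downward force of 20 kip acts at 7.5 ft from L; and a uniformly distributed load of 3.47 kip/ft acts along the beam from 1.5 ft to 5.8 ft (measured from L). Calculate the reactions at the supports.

L_x = 0, L_y = 49.06 kip, R_y = 20.86 kip

Resultant of the distributed load: 3.47 × 4.3 = 14.921 kip at 3.65 ft from L.
ΣM about L: R_y·14.5 − 35·2.8 − 20·7.5 − (3.47·4.3)·3.65 = 0 → R_y = 302.46165/14.5 = 20.8594 ≈ 20.86 kip.
ΣF_y = 0: L_y + 20.8594 − 35 − 20 − 3.47·4.3 = 0 → L_y = 49.06 kip.
ΣF_x = 0: no horizontal applied forces, so L_x = 0.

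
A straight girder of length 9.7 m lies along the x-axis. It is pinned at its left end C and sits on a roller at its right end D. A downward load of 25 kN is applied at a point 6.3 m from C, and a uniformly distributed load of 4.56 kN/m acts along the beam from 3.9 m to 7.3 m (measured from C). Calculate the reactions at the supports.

C_x = 0, C_y = 15.32 kN, D_y = 25.19 kN

Resultant of the distributed load: 4.56 × 3.4 = 15.504 kN at 5.6 m from C.
Moments about C: D_y·9.7 − 25·6.3 − (4.56·3.4)·5.6 = 0 → D_y = 244.3224/9.7 = 25.1879 ≈ 25.19 kN.
ΣF_y = 0: C_y + 25.1879 − 25 − 4.56·3.4 = 0 → C_y = 15.32 kN.
ΣF_x = 0: no horizontal applied forces, so C_x = 0.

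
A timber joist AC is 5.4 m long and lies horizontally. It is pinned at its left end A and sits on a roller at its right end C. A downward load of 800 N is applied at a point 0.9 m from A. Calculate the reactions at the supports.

A_x = 0, A_y = 666.7 N, C_y = 133.3 N

Taking moments about A: C_y·5.4 − 800·0.9 = 0 → C_y = 720/5.4 = 133.333 ≈ 133.3 N.
ΣF_y = 0: A_y + 133.333 − 800 = 0 → A_y = 666.7 N.
ΣF_x = 0: no horizontal applied forces, so A_x = 0.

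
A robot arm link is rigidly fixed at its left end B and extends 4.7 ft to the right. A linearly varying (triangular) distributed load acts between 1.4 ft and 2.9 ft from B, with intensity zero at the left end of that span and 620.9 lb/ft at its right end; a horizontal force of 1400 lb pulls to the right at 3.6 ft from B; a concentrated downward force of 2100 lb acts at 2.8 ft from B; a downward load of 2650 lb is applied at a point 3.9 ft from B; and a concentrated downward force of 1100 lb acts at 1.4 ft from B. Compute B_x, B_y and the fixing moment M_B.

B_x = -1400 lb, B_y = 6316 lb, M_B = 18870 lb·ft

Resultant of the triangular load: ½ × 620.9 × 1.5 = 465.675 lb, acting at 2.4 ft from B (one-third of the span from the peak).
ΣF_x = 0: B_x + 1400 = 0 → B_x = -1400 lb.
ΣF_y = 0: B_y − ½·620.9·1.5 − 2100 − 2650 − 1100 = 0 → B_y = 6316 lb.
ΣM about B: M_B − (½·620.9·1.5)·2.4 − 2100·2.8 − 2650·3.9 − 1100·1.4 = 0 → M_B = 18870 lb·ft.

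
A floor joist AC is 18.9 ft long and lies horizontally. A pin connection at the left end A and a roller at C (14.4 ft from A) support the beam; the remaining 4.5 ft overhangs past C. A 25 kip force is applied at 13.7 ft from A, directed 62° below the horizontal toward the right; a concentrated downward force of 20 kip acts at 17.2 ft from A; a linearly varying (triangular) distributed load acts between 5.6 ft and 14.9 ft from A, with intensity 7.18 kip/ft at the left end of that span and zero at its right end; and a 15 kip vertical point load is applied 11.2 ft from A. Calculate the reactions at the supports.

Resultant of the triangular load: ½ × 7.18 × 9.3 = 33.387 kip, acting at 8.7 ft from A (one-third of the span from the peak).
ΣM about A: C_y·14.4 − 25·sin62°·13.7 − 20·17.2 − (½·7.18·9.3)·8.7 − 15·11.2 = 0 → C_y = 1104.88/14.4 = 76.7278 ≈ 76.73 kip.
ΣF_y = 0: A_y + 76.7278 − 25·sin62° − 20 − ½·7.18·9.3 − 15 = 0 → A_y = 13.73 kip.
ΣF_x = 0: A_x + 25·cos62° = 0 → A_x = -11.74 kip.

A_x = -11.74 kip, A_y = 13.73 kip, C_y = 76.73 kip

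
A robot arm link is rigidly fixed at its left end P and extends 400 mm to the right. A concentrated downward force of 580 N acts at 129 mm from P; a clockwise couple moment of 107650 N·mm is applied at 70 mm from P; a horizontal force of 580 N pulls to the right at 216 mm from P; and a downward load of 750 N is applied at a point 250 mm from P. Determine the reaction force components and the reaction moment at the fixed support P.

ΣF_x = 0: P_x + 580 = 0 → P_x = -580.0 N.
ΣF_y = 0: P_y − 580 − 750 = 0 → P_y = 1330 N.
ΣM about P: M_P − 580·129 − 107650 − 750·250 = 0 → M_P = 370000 N·mm.

P_x = -580.0 N, P_y = 1330 N, M_P = 370000 N·mm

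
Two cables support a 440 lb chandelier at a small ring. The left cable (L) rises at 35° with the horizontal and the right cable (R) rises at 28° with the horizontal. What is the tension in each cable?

T_L = 436.0 lb, T_R = 404.5 lb

ΣF_x = 0: −T_L·cos35° + T_R·cos28° = 0 → T_R = 0.927747·T_L.
ΣF_y = 0: T_L·sin35° + T_R·sin28° = 440.
Substitute: T_L·(0.573576 + 0.927747·0.469472) = 440 → T_L = 436.02 ≈ 436.0 lb.
Then T_R = 0.927747 × 436.02 = 404.5 lb.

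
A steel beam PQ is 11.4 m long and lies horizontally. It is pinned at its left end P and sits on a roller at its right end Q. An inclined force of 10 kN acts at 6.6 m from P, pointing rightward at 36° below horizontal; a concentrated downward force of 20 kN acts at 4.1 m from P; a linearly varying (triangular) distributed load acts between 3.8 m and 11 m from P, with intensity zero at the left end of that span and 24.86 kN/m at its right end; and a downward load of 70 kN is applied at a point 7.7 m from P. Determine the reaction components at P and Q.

P_x = -8.090 kN, P_y = 59.98 kN, Q_y = 125.4 kN

Resultant of the triangular load: ½ × 24.86 × 7.2 = 89.496 kN, acting at 8.6 m from P (one-third of the span from the peak).
Moments about P: Q_y·11.4 − 10·sin36°·6.6 − 20·4.1 − (½·24.86·7.2)·8.6 − 70·7.7 = 0 → Q_y = 1429.46/11.4 = 125.391 ≈ 125.4 kN.
ΣF_y = 0: P_y + 125.391 − 10·sin36° − 20 − ½·24.86·7.2 − 70 = 0 → P_y = 59.98 kN.
ΣF_x = 0: P_x + 10·cos36° = 0 → P_x = -8.090 kN.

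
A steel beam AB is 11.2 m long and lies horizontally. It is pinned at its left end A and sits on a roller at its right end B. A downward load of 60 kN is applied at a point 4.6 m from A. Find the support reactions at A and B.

Moments about A: B_y·11.2 − 60·4.6 = 0 → B_y = 276/11.2 = 24.6429 ≈ 24.64 kN.
ΣF_y = 0: A_y + 24.6429 − 60 = 0 → A_y = 35.36 kN.
ΣF_x = 0: no horizontal applied forces, so A_x = 0.

A_x = 0, A_y = 35.36 kN, B_y = 24.64 kN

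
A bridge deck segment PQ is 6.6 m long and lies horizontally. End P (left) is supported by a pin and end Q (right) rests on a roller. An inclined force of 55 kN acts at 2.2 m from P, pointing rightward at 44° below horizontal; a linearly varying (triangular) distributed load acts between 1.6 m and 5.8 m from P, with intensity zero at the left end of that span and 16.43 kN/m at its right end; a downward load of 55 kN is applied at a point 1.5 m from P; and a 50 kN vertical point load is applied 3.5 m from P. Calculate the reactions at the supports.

Resultant of the triangular load: ½ × 16.43 × 4.2 = 34.503 kN, acting at 4.4 m from P (one-third of the span from the peak).
ΣM about P: Q_y·6.6 − 55·sin44°·2.2 − (½·16.43·4.2)·4.4 − 55·1.5 − 50·3.5 = 0 → Q_y = 493.367/6.6 = 74.7526 ≈ 74.75 kN.
ΣF_y = 0: P_y + 74.7526 − 55·sin44° − ½·16.43·4.2 − 55 − 50 = 0 → P_y = 103.0 kN.
ΣF_x = 0: P_x + 55·cos44° = 0 → P_x = -39.56 kN.

P_x = -39.56 kN, P_y = 103.0 kN, Q_y = 74.75 kN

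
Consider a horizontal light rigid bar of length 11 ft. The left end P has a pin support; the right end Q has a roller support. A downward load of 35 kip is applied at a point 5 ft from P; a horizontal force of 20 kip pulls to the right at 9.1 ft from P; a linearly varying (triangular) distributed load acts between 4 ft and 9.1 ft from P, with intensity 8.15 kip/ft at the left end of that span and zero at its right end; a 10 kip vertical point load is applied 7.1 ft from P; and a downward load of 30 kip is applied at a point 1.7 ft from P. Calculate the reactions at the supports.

P_x = -20.00 kip, P_y = 58.01 kip, Q_y = 37.77 kip

Resultant of the triangular load: ½ × 8.15 × 5.1 = 20.7825 kip, acting at 5.7 ft from P (one-third of the span from the peak).
Moments about P: Q_y·11 − 35·5 − (½·8.15·5.1)·5.7 − 10·7.1 − 30·1.7 = 0 → Q_y = 415.46025/11 = 37.7691 ≈ 37.77 kip.
ΣF_y = 0: P_y + 37.7691 − 35 − ½·8.15·5.1 − 10 − 30 = 0 → P_y = 58.01 kip.
ΣF_x = 0: P_x + 20 = 0 → P_x = -20.00 kip.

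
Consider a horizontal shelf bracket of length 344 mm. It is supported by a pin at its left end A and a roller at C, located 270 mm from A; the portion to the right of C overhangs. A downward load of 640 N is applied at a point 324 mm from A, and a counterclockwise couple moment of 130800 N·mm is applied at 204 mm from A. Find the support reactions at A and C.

A_x = 0, A_y = 356.4 N, C_y = 283.6 N

Taking moments about A: C_y·270 − 640·324 + 130800 = 0 → C_y = 76560/270 = 283.556 ≈ 283.6 N.
ΣF_y = 0: A_y + 283.556 − 640 = 0 → A_y = 356.4 N.
ΣF_x = 0: no horizontal applied forces, so A_x = 0.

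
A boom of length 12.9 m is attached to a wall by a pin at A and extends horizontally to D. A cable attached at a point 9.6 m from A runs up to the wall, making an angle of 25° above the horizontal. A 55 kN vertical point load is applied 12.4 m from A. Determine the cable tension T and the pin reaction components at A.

ΣM about A: T·sin25°·9.6 − 55·12.4 = 0 → T = 682/(9.6·0.422618) = 168.099 ≈ 168.1 kN.
ΣF_x = 0: A_x − T·cos25° = 0 → A_x = 168.099 × 0.906308 = 152.3 kN.
ΣF_y = 0: A_y + T·sin25° − 55 = 0 → A_y = 55 − 168.099 × 0.422618 = -16.04 kN.

T = 168.1 kN, A_x = 152.3 kN, A_y = -16.04 kN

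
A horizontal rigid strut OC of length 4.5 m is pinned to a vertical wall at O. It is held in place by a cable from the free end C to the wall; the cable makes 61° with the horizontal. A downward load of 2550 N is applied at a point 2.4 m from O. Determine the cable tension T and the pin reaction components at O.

ΣM about O: T·sin61°·4.5 − 2550·2.4 = 0 → T = 6120/(4.5·0.87462) = 1554.96 ≈ 1555 N.
ΣF_x = 0: O_x − T·cos61° = 0 → O_x = 1554.96 × 0.48481 = 753.9 N.
ΣF_y = 0: O_y + T·sin61° − 2550 = 0 → O_y = 2550 − 1554.96 × 0.87462 = 1190 N.

T = 1555 N, O_x = 753.9 N, O_y = 1190 N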